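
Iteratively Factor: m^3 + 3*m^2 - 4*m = (m - 1)*(m^2 + 4*m) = (m - 1)*(m + 4)*(m)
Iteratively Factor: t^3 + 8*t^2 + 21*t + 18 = (t + 3)*(t^2 + 5*t + 6) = (t + 3)^2*(t + 2)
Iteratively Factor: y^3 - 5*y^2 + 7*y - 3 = (y - 3)*(y^2 - 2*y + 1) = (y - 3)*(y - 1)*(y - 1)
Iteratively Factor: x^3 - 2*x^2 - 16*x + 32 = (x - 2)*(x^2 - 16) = (x - 2)*(x + 4)*(x - 4)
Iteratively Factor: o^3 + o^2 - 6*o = (o - 2)*(o^2 + 3*o) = (o - 2)*(o + 3)*(o)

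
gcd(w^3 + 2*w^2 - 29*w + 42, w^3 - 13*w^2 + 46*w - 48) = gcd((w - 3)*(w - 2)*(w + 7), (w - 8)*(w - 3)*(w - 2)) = w^2 - 5*w + 6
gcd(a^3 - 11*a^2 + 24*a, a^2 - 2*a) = a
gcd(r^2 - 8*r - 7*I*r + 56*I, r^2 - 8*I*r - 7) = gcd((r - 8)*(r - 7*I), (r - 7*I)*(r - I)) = r - 7*I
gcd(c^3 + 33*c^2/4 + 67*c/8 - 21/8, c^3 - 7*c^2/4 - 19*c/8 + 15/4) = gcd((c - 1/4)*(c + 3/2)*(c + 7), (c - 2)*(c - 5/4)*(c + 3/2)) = c + 3/2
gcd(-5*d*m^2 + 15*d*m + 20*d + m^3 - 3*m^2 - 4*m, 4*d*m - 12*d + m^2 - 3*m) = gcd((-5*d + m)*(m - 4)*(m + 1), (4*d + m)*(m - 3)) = 1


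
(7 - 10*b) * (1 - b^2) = 10*b^3 - 7*b^2 - 10*b + 7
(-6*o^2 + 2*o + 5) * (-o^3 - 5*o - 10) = 6*o^5 - 2*o^4 + 25*o^3 + 50*o^2 - 45*o - 50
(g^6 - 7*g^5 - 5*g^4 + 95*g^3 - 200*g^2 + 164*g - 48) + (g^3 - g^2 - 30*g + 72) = g^6 - 7*g^5 - 5*g^4 + 96*g^3 - 201*g^2 + 134*g + 24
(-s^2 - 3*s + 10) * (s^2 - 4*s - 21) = -s^4 + s^3 + 43*s^2 + 23*s - 210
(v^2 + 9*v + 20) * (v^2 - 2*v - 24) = v^4 + 7*v^3 - 22*v^2 - 256*v - 480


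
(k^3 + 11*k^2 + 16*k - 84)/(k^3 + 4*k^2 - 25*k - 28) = (k^2 + 4*k - 12)/(k^2 - 3*k - 4)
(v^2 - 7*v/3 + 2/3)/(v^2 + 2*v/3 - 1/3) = (v - 2)/(v + 1)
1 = 1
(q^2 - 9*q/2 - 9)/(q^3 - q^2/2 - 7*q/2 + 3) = (2*q^2 - 9*q - 18)/(2*q^3 - q^2 - 7*q + 6)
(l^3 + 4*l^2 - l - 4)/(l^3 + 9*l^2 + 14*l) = (l^3 + 4*l^2 - l - 4)/(l*(l^2 + 9*l + 14))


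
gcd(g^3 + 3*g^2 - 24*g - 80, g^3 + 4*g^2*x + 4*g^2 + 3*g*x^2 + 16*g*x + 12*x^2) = g + 4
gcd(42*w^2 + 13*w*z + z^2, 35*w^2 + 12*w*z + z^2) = 7*w + z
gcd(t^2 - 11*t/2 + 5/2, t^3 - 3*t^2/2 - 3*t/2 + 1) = t - 1/2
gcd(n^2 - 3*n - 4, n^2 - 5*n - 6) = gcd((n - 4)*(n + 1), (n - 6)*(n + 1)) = n + 1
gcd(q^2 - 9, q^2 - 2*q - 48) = 1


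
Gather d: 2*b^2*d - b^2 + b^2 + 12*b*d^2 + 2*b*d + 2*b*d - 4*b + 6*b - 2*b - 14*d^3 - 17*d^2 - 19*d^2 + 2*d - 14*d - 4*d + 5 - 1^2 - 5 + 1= -14*d^3 + d^2*(12*b - 36) + d*(2*b^2 + 4*b - 16)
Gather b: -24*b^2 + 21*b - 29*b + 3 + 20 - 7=-24*b^2 - 8*b + 16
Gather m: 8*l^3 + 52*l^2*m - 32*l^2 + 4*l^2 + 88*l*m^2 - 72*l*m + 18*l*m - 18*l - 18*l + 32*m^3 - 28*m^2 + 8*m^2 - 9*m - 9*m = 8*l^3 - 28*l^2 - 36*l + 32*m^3 + m^2*(88*l - 20) + m*(52*l^2 - 54*l - 18)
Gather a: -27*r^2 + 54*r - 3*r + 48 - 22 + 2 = -27*r^2 + 51*r + 28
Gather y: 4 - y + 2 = 6 - y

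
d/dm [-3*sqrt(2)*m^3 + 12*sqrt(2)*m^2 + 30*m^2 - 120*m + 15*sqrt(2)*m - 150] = -9*sqrt(2)*m^2 + 24*sqrt(2)*m + 60*m - 120 + 15*sqrt(2)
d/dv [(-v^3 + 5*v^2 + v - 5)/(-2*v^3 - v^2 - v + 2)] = (11*v^4 + 6*v^3 - 40*v^2 + 10*v - 3)/(4*v^6 + 4*v^5 + 5*v^4 - 6*v^3 - 3*v^2 - 4*v + 4)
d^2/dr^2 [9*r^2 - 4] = 18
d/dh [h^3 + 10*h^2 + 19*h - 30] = 3*h^2 + 20*h + 19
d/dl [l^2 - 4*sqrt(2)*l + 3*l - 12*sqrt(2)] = 2*l - 4*sqrt(2) + 3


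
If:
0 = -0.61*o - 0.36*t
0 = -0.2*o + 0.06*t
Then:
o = 0.00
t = 0.00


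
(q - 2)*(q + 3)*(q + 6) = q^3 + 7*q^2 - 36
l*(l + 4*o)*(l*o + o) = l^3*o + 4*l^2*o^2 + l^2*o + 4*l*o^2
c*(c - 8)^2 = c^3 - 16*c^2 + 64*c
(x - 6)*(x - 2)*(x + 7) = x^3 - x^2 - 44*x + 84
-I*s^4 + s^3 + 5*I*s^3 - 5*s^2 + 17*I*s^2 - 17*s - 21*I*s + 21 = (s - 7)*(s + 3)*(s + I)*(-I*s + I)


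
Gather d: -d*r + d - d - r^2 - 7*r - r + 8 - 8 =-d*r - r^2 - 8*r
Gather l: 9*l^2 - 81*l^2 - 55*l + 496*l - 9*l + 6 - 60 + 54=-72*l^2 + 432*l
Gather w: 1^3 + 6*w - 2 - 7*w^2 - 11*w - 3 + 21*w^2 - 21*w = 14*w^2 - 26*w - 4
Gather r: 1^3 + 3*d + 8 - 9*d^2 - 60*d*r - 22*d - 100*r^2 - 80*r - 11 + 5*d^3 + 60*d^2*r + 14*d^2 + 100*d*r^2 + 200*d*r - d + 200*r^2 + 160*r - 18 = 5*d^3 + 5*d^2 - 20*d + r^2*(100*d + 100) + r*(60*d^2 + 140*d + 80) - 20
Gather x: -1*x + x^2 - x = x^2 - 2*x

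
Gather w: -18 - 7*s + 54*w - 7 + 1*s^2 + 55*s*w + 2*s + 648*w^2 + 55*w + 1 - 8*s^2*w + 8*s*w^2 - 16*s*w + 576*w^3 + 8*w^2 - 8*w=s^2 - 5*s + 576*w^3 + w^2*(8*s + 656) + w*(-8*s^2 + 39*s + 101) - 24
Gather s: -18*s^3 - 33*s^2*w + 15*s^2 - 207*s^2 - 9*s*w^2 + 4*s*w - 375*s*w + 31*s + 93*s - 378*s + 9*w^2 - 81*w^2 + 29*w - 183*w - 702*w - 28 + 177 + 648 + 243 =-18*s^3 + s^2*(-33*w - 192) + s*(-9*w^2 - 371*w - 254) - 72*w^2 - 856*w + 1040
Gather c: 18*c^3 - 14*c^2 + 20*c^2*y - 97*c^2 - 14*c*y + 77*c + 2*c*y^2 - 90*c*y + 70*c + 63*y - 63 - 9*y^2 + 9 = 18*c^3 + c^2*(20*y - 111) + c*(2*y^2 - 104*y + 147) - 9*y^2 + 63*y - 54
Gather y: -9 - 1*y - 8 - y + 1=-2*y - 16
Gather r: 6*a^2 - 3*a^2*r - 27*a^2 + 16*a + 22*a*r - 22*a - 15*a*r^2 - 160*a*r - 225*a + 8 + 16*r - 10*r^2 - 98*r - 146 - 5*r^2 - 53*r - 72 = -21*a^2 - 231*a + r^2*(-15*a - 15) + r*(-3*a^2 - 138*a - 135) - 210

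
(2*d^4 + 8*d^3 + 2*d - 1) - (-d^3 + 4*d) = 2*d^4 + 9*d^3 - 2*d - 1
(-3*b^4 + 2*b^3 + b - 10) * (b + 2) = -3*b^5 - 4*b^4 + 4*b^3 + b^2 - 8*b - 20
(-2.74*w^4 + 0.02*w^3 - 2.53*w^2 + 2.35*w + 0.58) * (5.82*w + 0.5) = -15.9468*w^5 - 1.2536*w^4 - 14.7146*w^3 + 12.412*w^2 + 4.5506*w + 0.29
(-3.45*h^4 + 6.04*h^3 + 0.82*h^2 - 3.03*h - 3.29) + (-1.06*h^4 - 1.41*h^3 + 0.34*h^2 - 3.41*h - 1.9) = -4.51*h^4 + 4.63*h^3 + 1.16*h^2 - 6.44*h - 5.19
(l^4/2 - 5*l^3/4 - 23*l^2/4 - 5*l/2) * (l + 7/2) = l^5/2 + l^4/2 - 81*l^3/8 - 181*l^2/8 - 35*l/4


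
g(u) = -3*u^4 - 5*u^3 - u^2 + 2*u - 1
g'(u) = -12*u^3 - 15*u^2 - 2*u + 2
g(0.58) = -1.49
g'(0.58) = -6.55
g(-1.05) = -2.06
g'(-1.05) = 1.45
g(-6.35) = -3651.50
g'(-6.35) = 2482.44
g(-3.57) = -280.69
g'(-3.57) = 363.96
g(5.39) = -3334.30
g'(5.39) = -2323.65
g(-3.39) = -220.69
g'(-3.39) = 303.90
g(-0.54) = -1.84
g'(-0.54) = 0.60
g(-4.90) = -1176.01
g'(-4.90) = 1063.44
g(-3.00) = -124.00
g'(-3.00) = 197.00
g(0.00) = -1.00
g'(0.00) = 2.00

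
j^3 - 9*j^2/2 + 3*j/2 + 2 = (j - 4)*(j - 1)*(j + 1/2)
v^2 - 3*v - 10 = (v - 5)*(v + 2)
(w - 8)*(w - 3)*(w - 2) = w^3 - 13*w^2 + 46*w - 48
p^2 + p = p*(p + 1)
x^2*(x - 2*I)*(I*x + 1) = I*x^4 + 3*x^3 - 2*I*x^2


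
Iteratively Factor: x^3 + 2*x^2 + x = (x)*(x^2 + 2*x + 1) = x*(x + 1)*(x + 1)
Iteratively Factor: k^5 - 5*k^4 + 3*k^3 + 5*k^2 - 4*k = (k)*(k^4 - 5*k^3 + 3*k^2 + 5*k - 4) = k*(k - 4)*(k^3 - k^2 - k + 1) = k*(k - 4)*(k - 1)*(k^2 - 1) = k*(k - 4)*(k - 1)^2*(k + 1)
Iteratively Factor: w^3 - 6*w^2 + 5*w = (w - 5)*(w^2 - w) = w*(w - 5)*(w - 1)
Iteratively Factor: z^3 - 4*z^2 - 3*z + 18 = (z - 3)*(z^2 - z - 6) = (z - 3)^2*(z + 2)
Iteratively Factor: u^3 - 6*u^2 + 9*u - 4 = (u - 1)*(u^2 - 5*u + 4) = (u - 4)*(u - 1)*(u - 1)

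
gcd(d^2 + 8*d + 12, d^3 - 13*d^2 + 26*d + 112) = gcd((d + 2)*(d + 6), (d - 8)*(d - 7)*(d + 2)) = d + 2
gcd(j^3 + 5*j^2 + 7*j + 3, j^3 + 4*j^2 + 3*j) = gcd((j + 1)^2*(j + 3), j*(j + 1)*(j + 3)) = j^2 + 4*j + 3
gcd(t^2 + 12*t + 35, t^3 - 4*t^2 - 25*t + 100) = t + 5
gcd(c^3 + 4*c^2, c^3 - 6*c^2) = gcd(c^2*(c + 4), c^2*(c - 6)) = c^2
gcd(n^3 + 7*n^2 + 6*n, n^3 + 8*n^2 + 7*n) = n^2 + n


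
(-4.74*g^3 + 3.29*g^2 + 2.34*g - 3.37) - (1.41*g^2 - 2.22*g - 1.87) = -4.74*g^3 + 1.88*g^2 + 4.56*g - 1.5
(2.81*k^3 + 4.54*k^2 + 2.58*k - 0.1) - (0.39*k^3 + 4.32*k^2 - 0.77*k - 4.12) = 2.42*k^3 + 0.22*k^2 + 3.35*k + 4.02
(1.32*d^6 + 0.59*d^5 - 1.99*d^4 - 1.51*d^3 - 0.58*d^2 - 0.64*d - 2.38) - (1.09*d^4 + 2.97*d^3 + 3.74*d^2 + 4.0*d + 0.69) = 1.32*d^6 + 0.59*d^5 - 3.08*d^4 - 4.48*d^3 - 4.32*d^2 - 4.64*d - 3.07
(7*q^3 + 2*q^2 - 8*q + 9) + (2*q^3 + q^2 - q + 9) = 9*q^3 + 3*q^2 - 9*q + 18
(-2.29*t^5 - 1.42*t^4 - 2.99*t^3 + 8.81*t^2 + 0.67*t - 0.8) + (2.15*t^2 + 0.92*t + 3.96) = -2.29*t^5 - 1.42*t^4 - 2.99*t^3 + 10.96*t^2 + 1.59*t + 3.16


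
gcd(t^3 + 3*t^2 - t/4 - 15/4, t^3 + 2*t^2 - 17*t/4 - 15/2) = t^2 + 4*t + 15/4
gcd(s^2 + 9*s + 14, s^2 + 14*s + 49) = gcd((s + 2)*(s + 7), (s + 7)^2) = s + 7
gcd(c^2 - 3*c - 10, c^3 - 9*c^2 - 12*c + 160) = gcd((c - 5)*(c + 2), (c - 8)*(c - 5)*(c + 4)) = c - 5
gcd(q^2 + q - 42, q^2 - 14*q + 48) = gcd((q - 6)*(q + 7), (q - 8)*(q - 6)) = q - 6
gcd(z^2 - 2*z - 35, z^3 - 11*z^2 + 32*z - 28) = z - 7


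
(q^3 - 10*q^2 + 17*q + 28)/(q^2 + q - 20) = (q^2 - 6*q - 7)/(q + 5)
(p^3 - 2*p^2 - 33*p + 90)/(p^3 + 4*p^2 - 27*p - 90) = (p - 3)/(p + 3)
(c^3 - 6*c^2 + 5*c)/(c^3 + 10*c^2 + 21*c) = (c^2 - 6*c + 5)/(c^2 + 10*c + 21)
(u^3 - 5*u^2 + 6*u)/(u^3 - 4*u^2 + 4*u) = (u - 3)/(u - 2)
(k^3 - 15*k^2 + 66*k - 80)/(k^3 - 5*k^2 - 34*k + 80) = (k - 5)/(k + 5)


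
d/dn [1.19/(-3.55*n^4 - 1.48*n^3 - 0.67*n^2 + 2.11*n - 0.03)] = (16.898*n^3 + 5.2836*n^2 + 1.5946*n - 2.5109)/(3.55*n^4 + 1.48*n^3 + 0.67*n^2 - 2.11*n + 0.03)^2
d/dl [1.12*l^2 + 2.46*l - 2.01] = 2.24*l + 2.46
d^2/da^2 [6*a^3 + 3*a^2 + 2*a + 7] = 36*a + 6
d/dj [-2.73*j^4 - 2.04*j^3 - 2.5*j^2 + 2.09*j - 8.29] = -10.92*j^3 - 6.12*j^2 - 5.0*j + 2.09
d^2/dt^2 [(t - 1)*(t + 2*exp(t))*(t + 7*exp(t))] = 9*t^2*exp(t) + 56*t*exp(2*t) + 27*t*exp(t) + 6*t - 2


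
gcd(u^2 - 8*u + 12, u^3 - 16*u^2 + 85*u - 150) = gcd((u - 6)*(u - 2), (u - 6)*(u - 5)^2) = u - 6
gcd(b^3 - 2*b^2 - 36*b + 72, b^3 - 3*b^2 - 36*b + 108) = b^2 - 36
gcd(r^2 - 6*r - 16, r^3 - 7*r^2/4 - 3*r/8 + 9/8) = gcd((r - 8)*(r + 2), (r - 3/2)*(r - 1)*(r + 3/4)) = 1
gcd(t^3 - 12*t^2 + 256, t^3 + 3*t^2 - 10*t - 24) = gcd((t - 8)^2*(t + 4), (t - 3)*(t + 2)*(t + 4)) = t + 4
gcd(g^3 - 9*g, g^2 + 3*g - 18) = g - 3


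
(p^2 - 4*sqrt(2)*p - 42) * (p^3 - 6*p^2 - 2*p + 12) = p^5 - 6*p^4 - 4*sqrt(2)*p^4 - 44*p^3 + 24*sqrt(2)*p^3 + 8*sqrt(2)*p^2 + 264*p^2 - 48*sqrt(2)*p + 84*p - 504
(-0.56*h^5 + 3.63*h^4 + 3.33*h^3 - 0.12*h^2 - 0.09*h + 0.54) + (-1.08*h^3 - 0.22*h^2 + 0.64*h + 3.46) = -0.56*h^5 + 3.63*h^4 + 2.25*h^3 - 0.34*h^2 + 0.55*h + 4.0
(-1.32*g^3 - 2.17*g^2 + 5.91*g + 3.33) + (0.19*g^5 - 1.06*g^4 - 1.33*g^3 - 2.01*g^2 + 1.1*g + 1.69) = 0.19*g^5 - 1.06*g^4 - 2.65*g^3 - 4.18*g^2 + 7.01*g + 5.02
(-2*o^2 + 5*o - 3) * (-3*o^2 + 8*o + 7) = 6*o^4 - 31*o^3 + 35*o^2 + 11*o - 21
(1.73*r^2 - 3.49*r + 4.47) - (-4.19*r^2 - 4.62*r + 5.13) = 5.92*r^2 + 1.13*r - 0.66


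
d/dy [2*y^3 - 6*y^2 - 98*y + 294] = 6*y^2 - 12*y - 98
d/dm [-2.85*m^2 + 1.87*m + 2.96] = 1.87 - 5.7*m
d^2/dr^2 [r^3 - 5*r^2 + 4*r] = 6*r - 10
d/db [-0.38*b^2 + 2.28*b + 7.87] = 2.28 - 0.76*b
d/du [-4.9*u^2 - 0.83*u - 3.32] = -9.8*u - 0.83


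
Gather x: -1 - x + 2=1 - x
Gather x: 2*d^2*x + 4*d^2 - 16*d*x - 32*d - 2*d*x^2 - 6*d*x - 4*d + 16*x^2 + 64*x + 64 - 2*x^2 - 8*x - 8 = 4*d^2 - 36*d + x^2*(14 - 2*d) + x*(2*d^2 - 22*d + 56) + 56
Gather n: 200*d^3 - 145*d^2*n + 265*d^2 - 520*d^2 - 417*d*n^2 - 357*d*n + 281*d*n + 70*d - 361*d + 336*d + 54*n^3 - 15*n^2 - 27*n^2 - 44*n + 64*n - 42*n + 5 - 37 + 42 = 200*d^3 - 255*d^2 + 45*d + 54*n^3 + n^2*(-417*d - 42) + n*(-145*d^2 - 76*d - 22) + 10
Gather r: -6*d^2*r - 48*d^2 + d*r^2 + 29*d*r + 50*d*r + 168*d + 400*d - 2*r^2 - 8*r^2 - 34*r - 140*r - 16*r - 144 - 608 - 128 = -48*d^2 + 568*d + r^2*(d - 10) + r*(-6*d^2 + 79*d - 190) - 880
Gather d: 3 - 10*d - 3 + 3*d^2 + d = 3*d^2 - 9*d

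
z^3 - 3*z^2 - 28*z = z*(z - 7)*(z + 4)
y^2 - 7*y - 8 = (y - 8)*(y + 1)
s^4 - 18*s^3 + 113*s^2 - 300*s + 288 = (s - 8)*(s - 4)*(s - 3)^2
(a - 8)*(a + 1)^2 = a^3 - 6*a^2 - 15*a - 8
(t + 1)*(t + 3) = t^2 + 4*t + 3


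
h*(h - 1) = h^2 - h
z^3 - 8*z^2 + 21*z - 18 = (z - 3)^2*(z - 2)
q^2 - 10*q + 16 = (q - 8)*(q - 2)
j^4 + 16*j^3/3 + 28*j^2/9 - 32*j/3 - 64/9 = (j - 4/3)*(j + 2/3)*(j + 2)*(j + 4)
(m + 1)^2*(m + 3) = m^3 + 5*m^2 + 7*m + 3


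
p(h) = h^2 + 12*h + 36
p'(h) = 2*h + 12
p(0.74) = 45.43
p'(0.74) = 13.48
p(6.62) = 159.26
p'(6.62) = 25.24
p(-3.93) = 4.28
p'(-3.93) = 4.14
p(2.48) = 71.91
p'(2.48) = 16.96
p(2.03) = 64.48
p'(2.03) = 16.06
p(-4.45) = 2.40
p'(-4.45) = 3.10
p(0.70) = 44.89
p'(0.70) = 13.40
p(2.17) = 66.75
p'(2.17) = 16.34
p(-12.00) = 36.00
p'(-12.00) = -12.00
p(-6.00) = 0.00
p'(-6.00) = 0.00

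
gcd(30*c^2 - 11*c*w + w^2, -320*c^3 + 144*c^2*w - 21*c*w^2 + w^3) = -5*c + w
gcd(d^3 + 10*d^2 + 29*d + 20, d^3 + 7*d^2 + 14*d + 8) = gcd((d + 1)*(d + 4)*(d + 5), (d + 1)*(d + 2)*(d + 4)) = d^2 + 5*d + 4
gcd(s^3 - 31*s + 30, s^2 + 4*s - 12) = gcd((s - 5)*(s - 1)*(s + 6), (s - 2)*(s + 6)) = s + 6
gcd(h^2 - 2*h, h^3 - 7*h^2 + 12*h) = h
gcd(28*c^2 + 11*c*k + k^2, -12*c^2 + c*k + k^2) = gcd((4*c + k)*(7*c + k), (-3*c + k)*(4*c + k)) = 4*c + k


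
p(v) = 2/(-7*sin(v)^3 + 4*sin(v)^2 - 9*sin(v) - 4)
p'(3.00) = -0.60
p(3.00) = -0.38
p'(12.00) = 3.48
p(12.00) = 0.65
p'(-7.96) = -0.03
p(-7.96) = 0.13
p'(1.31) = 0.05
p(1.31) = -0.13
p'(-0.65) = 1.72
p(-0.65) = 0.45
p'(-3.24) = -0.71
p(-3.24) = -0.41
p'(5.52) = 0.85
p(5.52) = 0.31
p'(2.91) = -0.46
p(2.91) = -0.34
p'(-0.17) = 3.98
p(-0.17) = -0.86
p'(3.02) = -0.65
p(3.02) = -0.40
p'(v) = 2*(21*sin(v)^2*cos(v) - 8*sin(v)*cos(v) + 9*cos(v))/(-7*sin(v)^3 + 4*sin(v)^2 - 9*sin(v) - 4)^2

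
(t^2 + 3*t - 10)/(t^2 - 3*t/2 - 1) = 2*(t + 5)/(2*t + 1)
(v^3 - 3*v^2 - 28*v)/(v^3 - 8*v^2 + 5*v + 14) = v*(v + 4)/(v^2 - v - 2)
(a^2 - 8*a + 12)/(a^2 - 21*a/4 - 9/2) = 4*(a - 2)/(4*a + 3)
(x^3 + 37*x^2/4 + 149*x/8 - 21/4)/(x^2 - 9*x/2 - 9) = (-8*x^3 - 74*x^2 - 149*x + 42)/(4*(-2*x^2 + 9*x + 18))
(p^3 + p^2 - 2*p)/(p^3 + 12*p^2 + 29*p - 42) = p*(p + 2)/(p^2 + 13*p + 42)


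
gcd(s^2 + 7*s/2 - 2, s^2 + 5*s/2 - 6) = s + 4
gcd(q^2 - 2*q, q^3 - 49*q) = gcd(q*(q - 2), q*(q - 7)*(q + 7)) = q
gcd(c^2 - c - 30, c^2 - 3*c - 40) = c + 5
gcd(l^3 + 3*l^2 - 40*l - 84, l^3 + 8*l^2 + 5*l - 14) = l^2 + 9*l + 14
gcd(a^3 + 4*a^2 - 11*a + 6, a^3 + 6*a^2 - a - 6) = a^2 + 5*a - 6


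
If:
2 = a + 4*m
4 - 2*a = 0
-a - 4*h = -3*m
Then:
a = 2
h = -1/2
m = 0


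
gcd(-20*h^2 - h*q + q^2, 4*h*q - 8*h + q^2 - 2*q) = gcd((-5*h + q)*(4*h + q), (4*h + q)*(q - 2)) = 4*h + q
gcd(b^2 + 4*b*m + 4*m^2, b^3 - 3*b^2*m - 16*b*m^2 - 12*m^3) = b + 2*m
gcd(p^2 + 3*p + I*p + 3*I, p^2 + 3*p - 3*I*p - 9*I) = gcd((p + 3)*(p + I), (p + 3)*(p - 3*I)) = p + 3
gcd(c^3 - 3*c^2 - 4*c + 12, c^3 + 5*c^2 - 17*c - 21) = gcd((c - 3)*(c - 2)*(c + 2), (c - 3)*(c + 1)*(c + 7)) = c - 3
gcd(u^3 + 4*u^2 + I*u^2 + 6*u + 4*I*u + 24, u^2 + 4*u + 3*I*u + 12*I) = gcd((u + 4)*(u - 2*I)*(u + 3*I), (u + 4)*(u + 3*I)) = u^2 + u*(4 + 3*I) + 12*I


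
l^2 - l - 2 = (l - 2)*(l + 1)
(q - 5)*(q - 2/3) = q^2 - 17*q/3 + 10/3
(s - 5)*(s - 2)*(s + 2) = s^3 - 5*s^2 - 4*s + 20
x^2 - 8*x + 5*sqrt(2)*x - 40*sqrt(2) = (x - 8)*(x + 5*sqrt(2))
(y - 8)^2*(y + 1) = y^3 - 15*y^2 + 48*y + 64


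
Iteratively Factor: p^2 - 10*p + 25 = (p - 5)*(p - 5)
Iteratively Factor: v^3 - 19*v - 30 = (v + 3)*(v^2 - 3*v - 10) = (v - 5)*(v + 3)*(v + 2)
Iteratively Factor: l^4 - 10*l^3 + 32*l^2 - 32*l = (l - 4)*(l^3 - 6*l^2 + 8*l) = (l - 4)*(l - 2)*(l^2 - 4*l) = l*(l - 4)*(l - 2)*(l - 4)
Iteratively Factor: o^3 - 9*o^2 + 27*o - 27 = (o - 3)*(o^2 - 6*o + 9) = (o - 3)^2*(o - 3)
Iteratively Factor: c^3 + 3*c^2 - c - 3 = (c - 1)*(c^2 + 4*c + 3) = (c - 1)*(c + 3)*(c + 1)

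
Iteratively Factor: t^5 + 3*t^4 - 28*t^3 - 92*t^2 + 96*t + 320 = (t + 4)*(t^4 - t^3 - 24*t^2 + 4*t + 80) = (t - 5)*(t + 4)*(t^3 + 4*t^2 - 4*t - 16) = (t - 5)*(t + 2)*(t + 4)*(t^2 + 2*t - 8) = (t - 5)*(t + 2)*(t + 4)^2*(t - 2)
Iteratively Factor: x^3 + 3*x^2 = (x)*(x^2 + 3*x) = x*(x + 3)*(x)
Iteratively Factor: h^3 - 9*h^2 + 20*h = (h - 5)*(h^2 - 4*h) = (h - 5)*(h - 4)*(h)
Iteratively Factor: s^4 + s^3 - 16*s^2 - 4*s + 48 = (s - 2)*(s^3 + 3*s^2 - 10*s - 24) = (s - 3)*(s - 2)*(s^2 + 6*s + 8) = (s - 3)*(s - 2)*(s + 4)*(s + 2)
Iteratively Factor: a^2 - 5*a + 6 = (a - 2)*(a - 3)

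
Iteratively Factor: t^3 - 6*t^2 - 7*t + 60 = (t + 3)*(t^2 - 9*t + 20) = (t - 4)*(t + 3)*(t - 5)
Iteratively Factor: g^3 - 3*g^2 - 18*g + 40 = (g - 5)*(g^2 + 2*g - 8) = (g - 5)*(g - 2)*(g + 4)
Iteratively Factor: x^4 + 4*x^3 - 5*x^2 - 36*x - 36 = (x + 3)*(x^3 + x^2 - 8*x - 12) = (x - 3)*(x + 3)*(x^2 + 4*x + 4) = (x - 3)*(x + 2)*(x + 3)*(x + 2)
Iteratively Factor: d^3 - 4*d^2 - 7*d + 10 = (d + 2)*(d^2 - 6*d + 5) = (d - 1)*(d + 2)*(d - 5)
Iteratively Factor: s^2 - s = (s - 1)*(s)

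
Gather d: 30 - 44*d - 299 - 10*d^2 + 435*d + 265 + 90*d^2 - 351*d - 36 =80*d^2 + 40*d - 40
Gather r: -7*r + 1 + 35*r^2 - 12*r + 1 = 35*r^2 - 19*r + 2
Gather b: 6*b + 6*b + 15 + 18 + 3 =12*b + 36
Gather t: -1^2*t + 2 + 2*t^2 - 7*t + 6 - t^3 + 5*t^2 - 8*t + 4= -t^3 + 7*t^2 - 16*t + 12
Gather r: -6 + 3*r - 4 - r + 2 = 2*r - 8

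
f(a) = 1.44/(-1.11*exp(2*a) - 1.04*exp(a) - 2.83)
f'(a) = 1.44*(2.22*exp(2*a) + 1.04*exp(a))/(-1.11*exp(2*a) - 1.04*exp(a) - 2.83)^2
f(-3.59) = -0.50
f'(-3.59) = 0.01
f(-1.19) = -0.44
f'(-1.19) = 0.07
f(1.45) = -0.05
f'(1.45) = 0.09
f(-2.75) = -0.50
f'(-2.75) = 0.01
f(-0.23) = -0.33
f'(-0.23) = 0.17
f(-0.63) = -0.39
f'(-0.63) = 0.12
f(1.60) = -0.04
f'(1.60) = 0.07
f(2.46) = -0.01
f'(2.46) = 0.02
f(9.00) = 0.00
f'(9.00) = 0.00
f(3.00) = 0.00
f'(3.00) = 0.01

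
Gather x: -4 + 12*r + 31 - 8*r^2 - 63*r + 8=-8*r^2 - 51*r + 35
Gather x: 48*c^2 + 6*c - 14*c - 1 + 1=48*c^2 - 8*c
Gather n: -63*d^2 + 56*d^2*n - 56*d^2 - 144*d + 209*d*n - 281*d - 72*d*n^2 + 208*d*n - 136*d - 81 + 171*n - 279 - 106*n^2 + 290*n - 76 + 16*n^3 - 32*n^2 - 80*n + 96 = -119*d^2 - 561*d + 16*n^3 + n^2*(-72*d - 138) + n*(56*d^2 + 417*d + 381) - 340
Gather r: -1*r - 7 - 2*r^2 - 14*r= -2*r^2 - 15*r - 7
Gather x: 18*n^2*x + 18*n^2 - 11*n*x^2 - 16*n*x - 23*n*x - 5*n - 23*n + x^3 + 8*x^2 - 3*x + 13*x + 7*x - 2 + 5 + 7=18*n^2 - 28*n + x^3 + x^2*(8 - 11*n) + x*(18*n^2 - 39*n + 17) + 10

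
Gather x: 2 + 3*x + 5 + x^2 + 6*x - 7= x^2 + 9*x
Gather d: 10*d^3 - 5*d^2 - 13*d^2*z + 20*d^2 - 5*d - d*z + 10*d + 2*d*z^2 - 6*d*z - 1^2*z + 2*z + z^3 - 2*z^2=10*d^3 + d^2*(15 - 13*z) + d*(2*z^2 - 7*z + 5) + z^3 - 2*z^2 + z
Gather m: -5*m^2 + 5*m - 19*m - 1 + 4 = -5*m^2 - 14*m + 3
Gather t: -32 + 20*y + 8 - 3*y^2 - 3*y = -3*y^2 + 17*y - 24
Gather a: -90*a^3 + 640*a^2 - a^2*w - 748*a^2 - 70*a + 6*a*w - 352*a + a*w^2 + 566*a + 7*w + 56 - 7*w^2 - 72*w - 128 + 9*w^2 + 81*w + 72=-90*a^3 + a^2*(-w - 108) + a*(w^2 + 6*w + 144) + 2*w^2 + 16*w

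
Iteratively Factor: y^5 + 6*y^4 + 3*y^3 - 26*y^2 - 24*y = (y)*(y^4 + 6*y^3 + 3*y^2 - 26*y - 24) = y*(y - 2)*(y^3 + 8*y^2 + 19*y + 12) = y*(y - 2)*(y + 3)*(y^2 + 5*y + 4) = y*(y - 2)*(y + 1)*(y + 3)*(y + 4)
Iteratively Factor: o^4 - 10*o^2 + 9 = (o + 3)*(o^3 - 3*o^2 - o + 3) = (o - 1)*(o + 3)*(o^2 - 2*o - 3) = (o - 3)*(o - 1)*(o + 3)*(o + 1)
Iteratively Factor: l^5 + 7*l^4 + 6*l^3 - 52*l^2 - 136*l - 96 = (l + 2)*(l^4 + 5*l^3 - 4*l^2 - 44*l - 48) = (l + 2)^2*(l^3 + 3*l^2 - 10*l - 24) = (l - 3)*(l + 2)^2*(l^2 + 6*l + 8) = (l - 3)*(l + 2)^3*(l + 4)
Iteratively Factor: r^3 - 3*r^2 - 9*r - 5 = (r - 5)*(r^2 + 2*r + 1) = (r - 5)*(r + 1)*(r + 1)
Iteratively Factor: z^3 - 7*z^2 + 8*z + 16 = (z - 4)*(z^2 - 3*z - 4) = (z - 4)^2*(z + 1)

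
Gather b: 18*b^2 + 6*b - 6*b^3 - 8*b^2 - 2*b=-6*b^3 + 10*b^2 + 4*b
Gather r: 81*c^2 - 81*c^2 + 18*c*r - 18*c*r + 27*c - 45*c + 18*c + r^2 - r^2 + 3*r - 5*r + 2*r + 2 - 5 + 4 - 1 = 0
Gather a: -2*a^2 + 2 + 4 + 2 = 8 - 2*a^2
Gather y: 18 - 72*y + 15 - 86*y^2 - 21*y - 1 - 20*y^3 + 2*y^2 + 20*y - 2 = -20*y^3 - 84*y^2 - 73*y + 30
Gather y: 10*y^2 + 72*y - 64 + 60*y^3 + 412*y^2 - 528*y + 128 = 60*y^3 + 422*y^2 - 456*y + 64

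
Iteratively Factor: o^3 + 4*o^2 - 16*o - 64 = (o + 4)*(o^2 - 16) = (o - 4)*(o + 4)*(o + 4)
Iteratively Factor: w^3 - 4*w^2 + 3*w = (w)*(w^2 - 4*w + 3) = w*(w - 1)*(w - 3)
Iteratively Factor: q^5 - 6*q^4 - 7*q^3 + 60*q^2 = (q + 3)*(q^4 - 9*q^3 + 20*q^2) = q*(q + 3)*(q^3 - 9*q^2 + 20*q) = q*(q - 4)*(q + 3)*(q^2 - 5*q) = q*(q - 5)*(q - 4)*(q + 3)*(q)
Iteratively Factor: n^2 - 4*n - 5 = (n - 5)*(n + 1)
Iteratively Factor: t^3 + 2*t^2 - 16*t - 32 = (t + 4)*(t^2 - 2*t - 8) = (t + 2)*(t + 4)*(t - 4)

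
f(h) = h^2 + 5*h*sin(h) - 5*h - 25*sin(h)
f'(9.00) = -3.16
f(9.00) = 44.24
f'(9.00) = -3.16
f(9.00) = 44.24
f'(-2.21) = 8.07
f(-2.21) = 44.87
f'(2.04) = 10.23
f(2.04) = -19.24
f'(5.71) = 6.69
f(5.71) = 2.13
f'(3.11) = 10.82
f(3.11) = -6.18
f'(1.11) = -6.95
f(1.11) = -21.74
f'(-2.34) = 12.25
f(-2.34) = 43.54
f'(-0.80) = -30.39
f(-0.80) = 25.44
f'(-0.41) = -32.62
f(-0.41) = 13.00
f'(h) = 5*h*cos(h) + 2*h + 5*sin(h) - 25*cos(h) - 5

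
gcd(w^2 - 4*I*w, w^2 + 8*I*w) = w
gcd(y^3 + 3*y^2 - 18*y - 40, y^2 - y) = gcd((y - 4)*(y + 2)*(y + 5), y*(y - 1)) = 1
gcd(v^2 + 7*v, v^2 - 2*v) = v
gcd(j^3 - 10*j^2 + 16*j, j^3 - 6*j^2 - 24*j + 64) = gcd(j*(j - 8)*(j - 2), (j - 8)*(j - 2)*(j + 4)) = j^2 - 10*j + 16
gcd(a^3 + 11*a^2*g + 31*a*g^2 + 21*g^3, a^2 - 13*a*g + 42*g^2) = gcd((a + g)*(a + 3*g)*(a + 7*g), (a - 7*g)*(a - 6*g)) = 1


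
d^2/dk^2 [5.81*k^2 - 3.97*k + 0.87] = 11.6200000000000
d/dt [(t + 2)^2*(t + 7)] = (t + 2)*(3*t + 16)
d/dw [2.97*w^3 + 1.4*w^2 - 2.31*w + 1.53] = 8.91*w^2 + 2.8*w - 2.31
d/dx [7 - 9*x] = -9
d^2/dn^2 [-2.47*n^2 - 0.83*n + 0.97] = -4.94000000000000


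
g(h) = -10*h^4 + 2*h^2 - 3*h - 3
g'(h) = -40*h^3 + 4*h - 3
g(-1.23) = -19.17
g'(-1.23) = 66.51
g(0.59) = -5.29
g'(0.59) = -8.86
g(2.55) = -420.47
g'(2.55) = -656.06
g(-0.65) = -1.99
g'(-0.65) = 5.38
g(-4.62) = -4502.29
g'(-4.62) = 3922.97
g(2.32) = -288.90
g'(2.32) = -493.21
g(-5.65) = -10112.67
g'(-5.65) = 7188.88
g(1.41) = -42.78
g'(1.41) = -109.49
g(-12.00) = -207039.00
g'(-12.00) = 69069.00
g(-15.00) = -505758.00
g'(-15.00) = 134937.00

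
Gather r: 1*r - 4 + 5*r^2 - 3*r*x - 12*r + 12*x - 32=5*r^2 + r*(-3*x - 11) + 12*x - 36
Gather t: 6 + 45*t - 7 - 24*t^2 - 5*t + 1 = -24*t^2 + 40*t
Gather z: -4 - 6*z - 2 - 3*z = -9*z - 6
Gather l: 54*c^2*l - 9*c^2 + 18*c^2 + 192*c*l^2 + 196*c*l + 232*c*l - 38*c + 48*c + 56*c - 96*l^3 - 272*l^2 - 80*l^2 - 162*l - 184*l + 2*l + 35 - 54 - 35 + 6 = 9*c^2 + 66*c - 96*l^3 + l^2*(192*c - 352) + l*(54*c^2 + 428*c - 344) - 48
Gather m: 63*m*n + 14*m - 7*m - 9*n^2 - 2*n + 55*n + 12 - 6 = m*(63*n + 7) - 9*n^2 + 53*n + 6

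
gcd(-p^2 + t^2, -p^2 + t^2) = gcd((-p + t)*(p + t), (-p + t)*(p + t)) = p^2 - t^2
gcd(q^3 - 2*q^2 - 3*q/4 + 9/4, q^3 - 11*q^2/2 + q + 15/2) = q^2 - q/2 - 3/2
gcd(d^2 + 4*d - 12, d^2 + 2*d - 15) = 1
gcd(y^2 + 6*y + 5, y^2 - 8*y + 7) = 1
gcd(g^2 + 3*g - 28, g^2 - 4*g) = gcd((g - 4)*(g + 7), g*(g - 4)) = g - 4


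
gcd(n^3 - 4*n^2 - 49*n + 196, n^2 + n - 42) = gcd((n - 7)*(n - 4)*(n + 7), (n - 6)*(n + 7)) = n + 7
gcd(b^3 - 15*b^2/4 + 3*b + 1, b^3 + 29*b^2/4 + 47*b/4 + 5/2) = b + 1/4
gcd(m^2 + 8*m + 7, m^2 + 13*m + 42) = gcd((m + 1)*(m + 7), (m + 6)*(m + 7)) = m + 7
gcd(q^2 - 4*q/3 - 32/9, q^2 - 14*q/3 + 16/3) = q - 8/3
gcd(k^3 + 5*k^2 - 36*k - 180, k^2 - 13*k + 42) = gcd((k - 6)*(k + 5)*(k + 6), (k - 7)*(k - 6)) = k - 6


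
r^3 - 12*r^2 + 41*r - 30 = (r - 6)*(r - 5)*(r - 1)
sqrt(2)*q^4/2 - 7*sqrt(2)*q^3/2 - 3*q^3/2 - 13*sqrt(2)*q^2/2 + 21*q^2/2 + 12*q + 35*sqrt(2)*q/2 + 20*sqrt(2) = (q - 8)*(q - 5*sqrt(2)/2)*(q + sqrt(2))*(sqrt(2)*q/2 + sqrt(2)/2)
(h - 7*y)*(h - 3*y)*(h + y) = h^3 - 9*h^2*y + 11*h*y^2 + 21*y^3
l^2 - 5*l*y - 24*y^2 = (l - 8*y)*(l + 3*y)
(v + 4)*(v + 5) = v^2 + 9*v + 20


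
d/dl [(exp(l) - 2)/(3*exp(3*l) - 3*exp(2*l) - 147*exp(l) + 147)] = ((exp(l) - 2)*(-3*exp(2*l) + 2*exp(l) + 49) + exp(3*l) - exp(2*l) - 49*exp(l) + 49)*exp(l)/(3*(exp(3*l) - exp(2*l) - 49*exp(l) + 49)^2)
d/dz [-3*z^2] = -6*z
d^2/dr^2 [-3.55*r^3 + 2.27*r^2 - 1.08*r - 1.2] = 4.54 - 21.3*r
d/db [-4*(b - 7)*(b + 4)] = 12 - 8*b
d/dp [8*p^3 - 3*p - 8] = 24*p^2 - 3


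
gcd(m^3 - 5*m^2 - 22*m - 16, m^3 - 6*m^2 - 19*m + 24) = m - 8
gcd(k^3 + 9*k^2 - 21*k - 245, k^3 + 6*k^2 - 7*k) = k + 7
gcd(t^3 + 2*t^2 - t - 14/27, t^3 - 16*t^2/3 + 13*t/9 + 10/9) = t^2 - t/3 - 2/9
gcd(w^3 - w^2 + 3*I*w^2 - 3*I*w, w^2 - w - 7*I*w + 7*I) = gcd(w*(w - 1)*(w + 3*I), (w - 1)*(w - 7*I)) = w - 1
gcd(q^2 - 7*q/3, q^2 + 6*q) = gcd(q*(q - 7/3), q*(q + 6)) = q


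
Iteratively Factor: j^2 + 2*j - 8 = (j + 4)*(j - 2)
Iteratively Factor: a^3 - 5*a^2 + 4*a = (a - 1)*(a^2 - 4*a) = a*(a - 1)*(a - 4)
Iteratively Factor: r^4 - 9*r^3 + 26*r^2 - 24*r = (r - 4)*(r^3 - 5*r^2 + 6*r) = (r - 4)*(r - 3)*(r^2 - 2*r) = (r - 4)*(r - 3)*(r - 2)*(r)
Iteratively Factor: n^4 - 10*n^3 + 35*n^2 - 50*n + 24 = (n - 2)*(n^3 - 8*n^2 + 19*n - 12) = (n - 4)*(n - 2)*(n^2 - 4*n + 3) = (n - 4)*(n - 2)*(n - 1)*(n - 3)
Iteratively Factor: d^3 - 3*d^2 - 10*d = (d - 5)*(d^2 + 2*d) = d*(d - 5)*(d + 2)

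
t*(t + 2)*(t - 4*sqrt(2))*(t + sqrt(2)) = t^4 - 3*sqrt(2)*t^3 + 2*t^3 - 6*sqrt(2)*t^2 - 8*t^2 - 16*t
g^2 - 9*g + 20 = (g - 5)*(g - 4)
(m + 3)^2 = m^2 + 6*m + 9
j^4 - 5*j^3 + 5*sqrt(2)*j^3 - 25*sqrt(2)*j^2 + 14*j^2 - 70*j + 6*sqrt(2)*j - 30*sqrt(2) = (j - 5)*(j + sqrt(2))^2*(j + 3*sqrt(2))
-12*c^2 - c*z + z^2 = (-4*c + z)*(3*c + z)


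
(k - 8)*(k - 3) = k^2 - 11*k + 24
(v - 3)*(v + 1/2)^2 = v^3 - 2*v^2 - 11*v/4 - 3/4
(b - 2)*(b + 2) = b^2 - 4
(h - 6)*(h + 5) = h^2 - h - 30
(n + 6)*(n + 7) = n^2 + 13*n + 42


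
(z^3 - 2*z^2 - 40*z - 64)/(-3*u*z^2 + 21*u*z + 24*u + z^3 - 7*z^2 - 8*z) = (z^2 + 6*z + 8)/(-3*u*z - 3*u + z^2 + z)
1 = 1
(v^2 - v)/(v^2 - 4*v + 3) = v/(v - 3)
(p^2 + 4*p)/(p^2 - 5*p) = (p + 4)/(p - 5)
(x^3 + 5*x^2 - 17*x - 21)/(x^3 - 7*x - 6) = (x + 7)/(x + 2)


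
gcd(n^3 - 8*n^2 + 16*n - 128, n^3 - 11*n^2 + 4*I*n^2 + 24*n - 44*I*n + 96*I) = n^2 + n*(-8 + 4*I) - 32*I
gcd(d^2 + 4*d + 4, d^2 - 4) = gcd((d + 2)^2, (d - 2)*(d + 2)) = d + 2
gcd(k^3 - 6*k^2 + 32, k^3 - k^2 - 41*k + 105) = 1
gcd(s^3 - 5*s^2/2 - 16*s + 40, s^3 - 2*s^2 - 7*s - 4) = s - 4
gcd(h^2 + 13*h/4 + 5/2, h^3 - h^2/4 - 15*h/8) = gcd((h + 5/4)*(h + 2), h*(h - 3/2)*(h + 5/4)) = h + 5/4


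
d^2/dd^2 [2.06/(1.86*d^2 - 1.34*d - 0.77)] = (14.253552*d^2 - 10.268688*d - 2.06*(3.72*d - 1.34)*(7.44*d - 2.68) - 5.900664)/(-1.86*d^2 + 1.34*d + 0.77)^3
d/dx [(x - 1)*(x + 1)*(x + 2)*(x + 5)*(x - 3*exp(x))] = -3*x^4*exp(x) + 5*x^4 - 33*x^3*exp(x) + 28*x^3 - 90*x^2*exp(x) + 27*x^2 - 33*x*exp(x) - 14*x + 51*exp(x) - 10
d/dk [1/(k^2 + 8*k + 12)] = 2*(-k - 4)/(k^2 + 8*k + 12)^2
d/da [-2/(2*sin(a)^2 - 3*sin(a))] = 2*(4*sin(a) - 3)*cos(a)/((2*sin(a) - 3)^2*sin(a)^2)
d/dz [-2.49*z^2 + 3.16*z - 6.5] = 3.16 - 4.98*z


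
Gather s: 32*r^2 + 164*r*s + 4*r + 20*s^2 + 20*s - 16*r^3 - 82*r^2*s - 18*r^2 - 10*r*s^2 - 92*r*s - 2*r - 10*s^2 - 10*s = -16*r^3 + 14*r^2 + 2*r + s^2*(10 - 10*r) + s*(-82*r^2 + 72*r + 10)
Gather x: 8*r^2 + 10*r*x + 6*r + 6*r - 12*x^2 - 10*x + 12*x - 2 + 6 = 8*r^2 + 12*r - 12*x^2 + x*(10*r + 2) + 4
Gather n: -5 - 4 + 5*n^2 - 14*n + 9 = 5*n^2 - 14*n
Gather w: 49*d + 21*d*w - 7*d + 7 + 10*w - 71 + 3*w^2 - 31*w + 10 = 42*d + 3*w^2 + w*(21*d - 21) - 54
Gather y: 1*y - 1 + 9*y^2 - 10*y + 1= 9*y^2 - 9*y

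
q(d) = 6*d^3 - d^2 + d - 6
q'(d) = 18*d^2 - 2*d + 1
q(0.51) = -4.95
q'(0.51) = 4.66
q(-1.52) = -30.90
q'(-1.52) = 45.63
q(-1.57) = -33.25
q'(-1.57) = 48.51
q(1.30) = 6.79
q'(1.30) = 28.82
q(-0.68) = -9.03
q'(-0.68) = 10.68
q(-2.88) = -160.50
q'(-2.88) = 156.06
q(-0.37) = -6.81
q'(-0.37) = 4.20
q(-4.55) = -596.43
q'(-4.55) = 382.74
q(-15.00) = -20496.00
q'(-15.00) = 4081.00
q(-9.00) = -4470.00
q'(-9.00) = 1477.00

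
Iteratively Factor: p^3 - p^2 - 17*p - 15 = (p + 1)*(p^2 - 2*p - 15) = (p - 5)*(p + 1)*(p + 3)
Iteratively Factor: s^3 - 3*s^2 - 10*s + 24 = (s - 2)*(s^2 - s - 12) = (s - 4)*(s - 2)*(s + 3)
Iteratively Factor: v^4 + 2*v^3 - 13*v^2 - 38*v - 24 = (v - 4)*(v^3 + 6*v^2 + 11*v + 6) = (v - 4)*(v + 1)*(v^2 + 5*v + 6) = (v - 4)*(v + 1)*(v + 2)*(v + 3)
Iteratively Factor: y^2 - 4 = (y - 2)*(y + 2)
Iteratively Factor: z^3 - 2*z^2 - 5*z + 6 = (z - 1)*(z^2 - z - 6) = (z - 1)*(z + 2)*(z - 3)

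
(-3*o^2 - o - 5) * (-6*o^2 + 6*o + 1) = 18*o^4 - 12*o^3 + 21*o^2 - 31*o - 5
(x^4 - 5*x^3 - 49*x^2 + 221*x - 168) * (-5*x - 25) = -5*x^5 + 370*x^3 + 120*x^2 - 4685*x + 4200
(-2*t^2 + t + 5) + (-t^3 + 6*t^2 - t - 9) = -t^3 + 4*t^2 - 4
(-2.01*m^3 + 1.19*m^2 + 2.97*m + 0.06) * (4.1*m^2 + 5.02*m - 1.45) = -8.241*m^5 - 5.2112*m^4 + 21.0653*m^3 + 13.4299*m^2 - 4.0053*m - 0.087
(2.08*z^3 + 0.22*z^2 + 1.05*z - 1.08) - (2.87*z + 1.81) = 2.08*z^3 + 0.22*z^2 - 1.82*z - 2.89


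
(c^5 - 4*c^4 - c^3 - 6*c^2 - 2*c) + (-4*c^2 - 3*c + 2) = c^5 - 4*c^4 - c^3 - 10*c^2 - 5*c + 2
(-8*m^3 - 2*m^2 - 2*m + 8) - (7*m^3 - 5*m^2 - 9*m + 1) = -15*m^3 + 3*m^2 + 7*m + 7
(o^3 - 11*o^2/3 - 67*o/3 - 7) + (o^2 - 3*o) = o^3 - 8*o^2/3 - 76*o/3 - 7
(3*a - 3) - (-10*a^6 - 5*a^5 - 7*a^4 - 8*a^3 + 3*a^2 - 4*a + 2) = 10*a^6 + 5*a^5 + 7*a^4 + 8*a^3 - 3*a^2 + 7*a - 5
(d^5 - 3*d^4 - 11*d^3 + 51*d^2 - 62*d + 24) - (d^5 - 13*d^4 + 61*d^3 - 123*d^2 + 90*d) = 10*d^4 - 72*d^3 + 174*d^2 - 152*d + 24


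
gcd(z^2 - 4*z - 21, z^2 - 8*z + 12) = 1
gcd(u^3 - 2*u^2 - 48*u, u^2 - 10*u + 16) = u - 8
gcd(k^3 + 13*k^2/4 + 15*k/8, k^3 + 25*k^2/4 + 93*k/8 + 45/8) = k^2 + 13*k/4 + 15/8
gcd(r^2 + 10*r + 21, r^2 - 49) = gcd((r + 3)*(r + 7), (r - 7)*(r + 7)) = r + 7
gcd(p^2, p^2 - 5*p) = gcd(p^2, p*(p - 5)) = p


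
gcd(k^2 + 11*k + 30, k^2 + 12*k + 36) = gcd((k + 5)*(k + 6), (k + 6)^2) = k + 6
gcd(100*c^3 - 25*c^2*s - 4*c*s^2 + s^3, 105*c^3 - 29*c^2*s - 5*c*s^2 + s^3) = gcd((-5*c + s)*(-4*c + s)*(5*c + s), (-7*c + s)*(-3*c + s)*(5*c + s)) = 5*c + s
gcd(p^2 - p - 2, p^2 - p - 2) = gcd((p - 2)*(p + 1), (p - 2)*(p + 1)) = p^2 - p - 2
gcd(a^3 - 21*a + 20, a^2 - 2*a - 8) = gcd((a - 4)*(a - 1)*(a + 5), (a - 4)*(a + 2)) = a - 4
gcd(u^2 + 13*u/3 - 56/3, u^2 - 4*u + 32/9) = u - 8/3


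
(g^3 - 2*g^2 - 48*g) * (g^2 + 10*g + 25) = g^5 + 8*g^4 - 43*g^3 - 530*g^2 - 1200*g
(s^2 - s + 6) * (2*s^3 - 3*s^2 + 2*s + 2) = 2*s^5 - 5*s^4 + 17*s^3 - 18*s^2 + 10*s + 12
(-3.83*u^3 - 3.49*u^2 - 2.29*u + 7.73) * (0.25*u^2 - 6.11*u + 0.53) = -0.9575*u^5 + 22.5288*u^4 + 18.7215*u^3 + 14.0747*u^2 - 48.444*u + 4.0969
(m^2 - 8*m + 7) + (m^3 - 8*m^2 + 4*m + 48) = m^3 - 7*m^2 - 4*m + 55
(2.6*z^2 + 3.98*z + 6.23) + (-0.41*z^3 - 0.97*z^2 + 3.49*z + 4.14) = -0.41*z^3 + 1.63*z^2 + 7.47*z + 10.37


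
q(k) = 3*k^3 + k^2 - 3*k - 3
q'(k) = 9*k^2 + 2*k - 3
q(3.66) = 146.50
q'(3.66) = 124.88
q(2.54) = 44.99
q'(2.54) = 60.14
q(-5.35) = -417.72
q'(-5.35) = 243.90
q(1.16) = -0.45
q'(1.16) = 11.43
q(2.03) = 20.13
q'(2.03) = 38.15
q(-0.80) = -1.50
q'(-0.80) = 1.16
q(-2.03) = -17.89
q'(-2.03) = 30.03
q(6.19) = 728.28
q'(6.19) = 354.22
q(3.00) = 78.00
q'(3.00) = 84.00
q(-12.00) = -5007.00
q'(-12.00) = 1269.00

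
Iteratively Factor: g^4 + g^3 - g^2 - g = (g)*(g^3 + g^2 - g - 1) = g*(g + 1)*(g^2 - 1) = g*(g + 1)^2*(g - 1)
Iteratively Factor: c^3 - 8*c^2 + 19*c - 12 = (c - 1)*(c^2 - 7*c + 12) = (c - 4)*(c - 1)*(c - 3)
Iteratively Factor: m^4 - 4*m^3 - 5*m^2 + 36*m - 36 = (m - 2)*(m^3 - 2*m^2 - 9*m + 18) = (m - 3)*(m - 2)*(m^2 + m - 6) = (m - 3)*(m - 2)*(m + 3)*(m - 2)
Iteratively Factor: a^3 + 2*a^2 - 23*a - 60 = (a - 5)*(a^2 + 7*a + 12) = (a - 5)*(a + 3)*(a + 4)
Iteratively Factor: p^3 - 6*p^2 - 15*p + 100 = (p - 5)*(p^2 - p - 20) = (p - 5)^2*(p + 4)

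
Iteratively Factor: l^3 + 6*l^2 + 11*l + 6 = (l + 1)*(l^2 + 5*l + 6) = (l + 1)*(l + 2)*(l + 3)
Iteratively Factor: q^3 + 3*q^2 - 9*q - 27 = (q + 3)*(q^2 - 9) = (q + 3)^2*(q - 3)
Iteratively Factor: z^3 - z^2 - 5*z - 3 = (z - 3)*(z^2 + 2*z + 1) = (z - 3)*(z + 1)*(z + 1)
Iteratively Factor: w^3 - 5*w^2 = (w - 5)*(w^2) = w*(w - 5)*(w)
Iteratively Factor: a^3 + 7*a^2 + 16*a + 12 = (a + 3)*(a^2 + 4*a + 4) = (a + 2)*(a + 3)*(a + 2)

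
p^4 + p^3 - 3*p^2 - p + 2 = (p - 1)^2*(p + 1)*(p + 2)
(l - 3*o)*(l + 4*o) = l^2 + l*o - 12*o^2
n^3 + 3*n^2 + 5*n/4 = n*(n + 1/2)*(n + 5/2)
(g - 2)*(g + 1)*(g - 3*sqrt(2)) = g^3 - 3*sqrt(2)*g^2 - g^2 - 2*g + 3*sqrt(2)*g + 6*sqrt(2)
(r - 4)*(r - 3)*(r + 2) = r^3 - 5*r^2 - 2*r + 24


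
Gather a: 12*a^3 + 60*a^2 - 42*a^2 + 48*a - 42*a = 12*a^3 + 18*a^2 + 6*a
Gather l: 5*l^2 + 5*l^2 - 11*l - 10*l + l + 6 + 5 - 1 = 10*l^2 - 20*l + 10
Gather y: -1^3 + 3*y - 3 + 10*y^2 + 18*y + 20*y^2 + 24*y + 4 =30*y^2 + 45*y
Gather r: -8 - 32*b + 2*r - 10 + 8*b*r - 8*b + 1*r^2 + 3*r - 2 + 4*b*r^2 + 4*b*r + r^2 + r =-40*b + r^2*(4*b + 2) + r*(12*b + 6) - 20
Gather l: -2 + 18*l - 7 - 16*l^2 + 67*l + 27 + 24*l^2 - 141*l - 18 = 8*l^2 - 56*l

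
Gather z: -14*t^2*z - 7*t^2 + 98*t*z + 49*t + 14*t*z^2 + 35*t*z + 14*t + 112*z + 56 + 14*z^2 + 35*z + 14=-7*t^2 + 63*t + z^2*(14*t + 14) + z*(-14*t^2 + 133*t + 147) + 70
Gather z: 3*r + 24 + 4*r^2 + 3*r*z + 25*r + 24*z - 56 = 4*r^2 + 28*r + z*(3*r + 24) - 32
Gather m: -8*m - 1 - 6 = -8*m - 7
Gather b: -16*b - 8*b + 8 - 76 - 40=-24*b - 108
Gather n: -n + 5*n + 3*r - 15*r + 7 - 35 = 4*n - 12*r - 28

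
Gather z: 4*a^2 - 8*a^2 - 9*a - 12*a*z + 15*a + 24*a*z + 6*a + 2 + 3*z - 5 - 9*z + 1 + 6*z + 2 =-4*a^2 + 12*a*z + 12*a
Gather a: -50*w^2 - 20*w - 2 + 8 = -50*w^2 - 20*w + 6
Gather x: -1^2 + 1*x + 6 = x + 5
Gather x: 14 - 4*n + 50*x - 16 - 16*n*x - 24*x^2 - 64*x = -4*n - 24*x^2 + x*(-16*n - 14) - 2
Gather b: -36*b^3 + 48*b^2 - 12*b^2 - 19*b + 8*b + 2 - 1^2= -36*b^3 + 36*b^2 - 11*b + 1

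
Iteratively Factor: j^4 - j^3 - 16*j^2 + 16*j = (j)*(j^3 - j^2 - 16*j + 16) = j*(j + 4)*(j^2 - 5*j + 4) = j*(j - 4)*(j + 4)*(j - 1)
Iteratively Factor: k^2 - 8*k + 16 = (k - 4)*(k - 4)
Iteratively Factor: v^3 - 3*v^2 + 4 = (v - 2)*(v^2 - v - 2) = (v - 2)*(v + 1)*(v - 2)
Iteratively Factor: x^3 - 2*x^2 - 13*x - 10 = (x - 5)*(x^2 + 3*x + 2) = (x - 5)*(x + 2)*(x + 1)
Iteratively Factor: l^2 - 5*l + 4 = (l - 1)*(l - 4)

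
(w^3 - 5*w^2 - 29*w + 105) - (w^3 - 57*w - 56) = -5*w^2 + 28*w + 161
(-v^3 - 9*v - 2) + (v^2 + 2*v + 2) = -v^3 + v^2 - 7*v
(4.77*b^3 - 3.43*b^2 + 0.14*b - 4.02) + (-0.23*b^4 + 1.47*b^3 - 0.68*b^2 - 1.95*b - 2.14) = -0.23*b^4 + 6.24*b^3 - 4.11*b^2 - 1.81*b - 6.16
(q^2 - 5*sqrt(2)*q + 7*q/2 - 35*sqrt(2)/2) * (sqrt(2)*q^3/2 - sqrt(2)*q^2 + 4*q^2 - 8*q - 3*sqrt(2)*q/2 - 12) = sqrt(2)*q^5/2 - q^4 + 3*sqrt(2)*q^4/4 - 25*sqrt(2)*q^3 - 3*q^3/2 - 141*sqrt(2)*q^2/4 + 10*q^2 + 21*q/2 + 200*sqrt(2)*q + 210*sqrt(2)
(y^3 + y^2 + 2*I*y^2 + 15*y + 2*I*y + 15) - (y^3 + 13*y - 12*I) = y^2 + 2*I*y^2 + 2*y + 2*I*y + 15 + 12*I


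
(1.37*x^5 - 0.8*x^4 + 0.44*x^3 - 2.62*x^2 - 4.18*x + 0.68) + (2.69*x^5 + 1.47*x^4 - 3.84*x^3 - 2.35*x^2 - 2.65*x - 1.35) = 4.06*x^5 + 0.67*x^4 - 3.4*x^3 - 4.97*x^2 - 6.83*x - 0.67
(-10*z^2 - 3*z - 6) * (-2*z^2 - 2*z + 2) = 20*z^4 + 26*z^3 - 2*z^2 + 6*z - 12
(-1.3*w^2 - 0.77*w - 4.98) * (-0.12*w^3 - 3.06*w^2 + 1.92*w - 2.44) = 0.156*w^5 + 4.0704*w^4 + 0.4578*w^3 + 16.9324*w^2 - 7.6828*w + 12.1512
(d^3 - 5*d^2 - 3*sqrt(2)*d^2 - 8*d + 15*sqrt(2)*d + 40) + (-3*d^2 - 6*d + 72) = d^3 - 8*d^2 - 3*sqrt(2)*d^2 - 14*d + 15*sqrt(2)*d + 112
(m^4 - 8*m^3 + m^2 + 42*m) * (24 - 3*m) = -3*m^5 + 48*m^4 - 195*m^3 - 102*m^2 + 1008*m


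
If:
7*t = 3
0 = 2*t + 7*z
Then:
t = 3/7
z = -6/49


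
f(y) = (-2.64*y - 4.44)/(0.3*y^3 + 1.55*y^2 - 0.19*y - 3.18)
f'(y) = (-2.64*y - 4.44)*(-0.9*y^2 - 3.1*y + 0.19)/(0.3*y^3 + 1.55*y^2 - 0.19*y - 3.18)^2 - 2.64/(0.3*y^3 + 1.55*y^2 - 0.19*y - 3.18)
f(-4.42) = 3.55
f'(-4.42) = -7.73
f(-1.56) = 1.28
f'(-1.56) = -4.00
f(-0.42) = 1.17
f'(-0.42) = 0.38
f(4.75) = -0.27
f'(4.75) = 0.11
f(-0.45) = 1.16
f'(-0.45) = 0.36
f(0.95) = 4.08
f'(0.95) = 10.08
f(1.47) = -9.87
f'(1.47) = 70.76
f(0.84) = 3.22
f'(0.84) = 6.02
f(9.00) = -0.08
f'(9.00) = 0.02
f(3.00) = -0.68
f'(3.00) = 0.49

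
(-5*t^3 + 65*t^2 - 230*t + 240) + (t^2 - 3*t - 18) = -5*t^3 + 66*t^2 - 233*t + 222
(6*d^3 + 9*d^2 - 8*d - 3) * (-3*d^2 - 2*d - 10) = -18*d^5 - 39*d^4 - 54*d^3 - 65*d^2 + 86*d + 30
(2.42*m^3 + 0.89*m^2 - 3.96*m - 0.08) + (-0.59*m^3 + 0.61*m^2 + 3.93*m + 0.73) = 1.83*m^3 + 1.5*m^2 - 0.0299999999999998*m + 0.65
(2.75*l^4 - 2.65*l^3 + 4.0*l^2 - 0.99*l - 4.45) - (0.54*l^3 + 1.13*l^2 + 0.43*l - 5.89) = 2.75*l^4 - 3.19*l^3 + 2.87*l^2 - 1.42*l + 1.44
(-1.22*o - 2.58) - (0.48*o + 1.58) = -1.7*o - 4.16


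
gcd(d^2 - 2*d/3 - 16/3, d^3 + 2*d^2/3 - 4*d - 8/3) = d + 2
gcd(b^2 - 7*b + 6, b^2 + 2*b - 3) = b - 1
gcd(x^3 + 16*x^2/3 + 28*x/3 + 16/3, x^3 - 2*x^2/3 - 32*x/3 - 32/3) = x^2 + 10*x/3 + 8/3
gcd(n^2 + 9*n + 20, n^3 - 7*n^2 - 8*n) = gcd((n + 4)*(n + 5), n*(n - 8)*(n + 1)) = 1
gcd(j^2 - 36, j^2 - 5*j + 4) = 1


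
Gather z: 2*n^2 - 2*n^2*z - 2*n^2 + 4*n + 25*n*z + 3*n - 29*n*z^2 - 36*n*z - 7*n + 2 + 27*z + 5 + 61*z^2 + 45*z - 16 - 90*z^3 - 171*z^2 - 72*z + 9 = -90*z^3 + z^2*(-29*n - 110) + z*(-2*n^2 - 11*n)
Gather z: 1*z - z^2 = -z^2 + z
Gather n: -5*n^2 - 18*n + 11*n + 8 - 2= -5*n^2 - 7*n + 6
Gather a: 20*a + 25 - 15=20*a + 10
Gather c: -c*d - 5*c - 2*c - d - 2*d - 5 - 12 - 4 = c*(-d - 7) - 3*d - 21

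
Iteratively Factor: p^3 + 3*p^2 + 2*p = (p)*(p^2 + 3*p + 2) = p*(p + 2)*(p + 1)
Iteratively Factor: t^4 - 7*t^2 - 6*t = (t + 1)*(t^3 - t^2 - 6*t) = t*(t + 1)*(t^2 - t - 6) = t*(t - 3)*(t + 1)*(t + 2)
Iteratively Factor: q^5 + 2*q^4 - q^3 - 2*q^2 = (q)*(q^4 + 2*q^3 - q^2 - 2*q) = q*(q - 1)*(q^3 + 3*q^2 + 2*q) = q^2*(q - 1)*(q^2 + 3*q + 2) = q^2*(q - 1)*(q + 2)*(q + 1)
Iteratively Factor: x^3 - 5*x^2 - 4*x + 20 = (x - 5)*(x^2 - 4) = (x - 5)*(x + 2)*(x - 2)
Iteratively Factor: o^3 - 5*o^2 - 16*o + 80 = (o + 4)*(o^2 - 9*o + 20) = (o - 5)*(o + 4)*(o - 4)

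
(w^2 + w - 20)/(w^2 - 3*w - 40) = (w - 4)/(w - 8)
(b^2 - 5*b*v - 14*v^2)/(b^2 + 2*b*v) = (b - 7*v)/b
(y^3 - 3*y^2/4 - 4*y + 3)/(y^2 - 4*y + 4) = (4*y^2 + 5*y - 6)/(4*(y - 2))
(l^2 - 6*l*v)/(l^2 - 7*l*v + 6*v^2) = l/(l - v)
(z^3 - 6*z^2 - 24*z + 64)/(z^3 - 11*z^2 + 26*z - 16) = (z + 4)/(z - 1)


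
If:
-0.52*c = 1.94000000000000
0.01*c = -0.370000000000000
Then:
No Solution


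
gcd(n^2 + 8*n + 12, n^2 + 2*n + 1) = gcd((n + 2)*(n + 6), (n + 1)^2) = 1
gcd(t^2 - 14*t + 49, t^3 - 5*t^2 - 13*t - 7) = t - 7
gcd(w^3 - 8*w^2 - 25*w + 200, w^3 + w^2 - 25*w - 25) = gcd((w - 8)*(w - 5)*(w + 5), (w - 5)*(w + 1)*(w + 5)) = w^2 - 25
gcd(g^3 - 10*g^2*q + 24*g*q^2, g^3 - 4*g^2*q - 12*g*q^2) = -g^2 + 6*g*q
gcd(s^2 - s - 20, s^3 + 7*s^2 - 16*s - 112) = s + 4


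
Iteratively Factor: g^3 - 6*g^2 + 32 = (g - 4)*(g^2 - 2*g - 8) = (g - 4)^2*(g + 2)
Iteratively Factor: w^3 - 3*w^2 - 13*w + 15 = (w - 5)*(w^2 + 2*w - 3) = (w - 5)*(w - 1)*(w + 3)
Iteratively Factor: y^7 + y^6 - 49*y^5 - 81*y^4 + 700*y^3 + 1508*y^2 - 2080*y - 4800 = (y + 4)*(y^6 - 3*y^5 - 37*y^4 + 67*y^3 + 432*y^2 - 220*y - 1200) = (y - 5)*(y + 4)*(y^5 + 2*y^4 - 27*y^3 - 68*y^2 + 92*y + 240) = (y - 5)*(y + 3)*(y + 4)*(y^4 - y^3 - 24*y^2 + 4*y + 80) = (y - 5)*(y + 2)*(y + 3)*(y + 4)*(y^3 - 3*y^2 - 18*y + 40) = (y - 5)^2*(y + 2)*(y + 3)*(y + 4)*(y^2 + 2*y - 8) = (y - 5)^2*(y - 2)*(y + 2)*(y + 3)*(y + 4)*(y + 4)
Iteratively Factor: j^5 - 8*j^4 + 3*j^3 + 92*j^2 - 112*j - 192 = (j + 1)*(j^4 - 9*j^3 + 12*j^2 + 80*j - 192) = (j + 1)*(j + 3)*(j^3 - 12*j^2 + 48*j - 64) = (j - 4)*(j + 1)*(j + 3)*(j^2 - 8*j + 16) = (j - 4)^2*(j + 1)*(j + 3)*(j - 4)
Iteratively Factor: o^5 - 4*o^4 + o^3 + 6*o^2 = (o - 2)*(o^4 - 2*o^3 - 3*o^2) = o*(o - 2)*(o^3 - 2*o^2 - 3*o) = o*(o - 3)*(o - 2)*(o^2 + o) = o^2*(o - 3)*(o - 2)*(o + 1)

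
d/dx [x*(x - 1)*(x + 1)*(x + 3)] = 4*x^3 + 9*x^2 - 2*x - 3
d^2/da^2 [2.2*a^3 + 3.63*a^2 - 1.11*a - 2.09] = 13.2*a + 7.26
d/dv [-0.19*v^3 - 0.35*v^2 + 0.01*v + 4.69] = -0.57*v^2 - 0.7*v + 0.01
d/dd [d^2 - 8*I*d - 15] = 2*d - 8*I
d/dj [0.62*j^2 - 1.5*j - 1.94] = 1.24*j - 1.5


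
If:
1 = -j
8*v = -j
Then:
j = -1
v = 1/8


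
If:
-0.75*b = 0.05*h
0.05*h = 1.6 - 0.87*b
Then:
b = 13.33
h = -200.00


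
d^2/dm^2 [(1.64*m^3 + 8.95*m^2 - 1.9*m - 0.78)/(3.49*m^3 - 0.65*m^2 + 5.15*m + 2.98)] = (225.46447*m^6 - 315.71238*m^5 - 1257.997722*m^4 - 1054.87297*m^3 + 406.06266*m^2 + 129.640572*m + 172.88094)/(42.508549*m^9 - 23.751195*m^8 + 192.60612*m^7 + 38.518819*m^6 + 243.65742*m^5 + 273.424455*m^4 + 169.715363*m^3 + 219.79437*m^2 + 137.20218*m + 26.463592)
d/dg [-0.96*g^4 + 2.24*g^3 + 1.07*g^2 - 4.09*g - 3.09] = -3.84*g^3 + 6.72*g^2 + 2.14*g - 4.09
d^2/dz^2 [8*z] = 0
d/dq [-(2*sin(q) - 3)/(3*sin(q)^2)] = 2*(sin(q) - 3)*cos(q)/(3*sin(q)^3)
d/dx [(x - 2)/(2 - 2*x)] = -1/(2*(x - 1)^2)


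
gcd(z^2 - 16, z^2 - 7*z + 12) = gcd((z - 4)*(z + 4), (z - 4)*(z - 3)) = z - 4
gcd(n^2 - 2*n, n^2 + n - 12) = 1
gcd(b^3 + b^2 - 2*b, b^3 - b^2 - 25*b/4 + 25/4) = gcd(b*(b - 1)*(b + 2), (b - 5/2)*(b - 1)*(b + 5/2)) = b - 1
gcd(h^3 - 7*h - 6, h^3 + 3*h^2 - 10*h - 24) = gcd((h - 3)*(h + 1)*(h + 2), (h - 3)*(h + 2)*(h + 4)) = h^2 - h - 6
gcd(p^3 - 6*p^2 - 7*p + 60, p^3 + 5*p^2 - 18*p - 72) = p^2 - p - 12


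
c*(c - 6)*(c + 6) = c^3 - 36*c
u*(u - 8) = u^2 - 8*u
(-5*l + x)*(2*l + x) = -10*l^2 - 3*l*x + x^2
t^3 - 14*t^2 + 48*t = t*(t - 8)*(t - 6)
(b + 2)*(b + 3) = b^2 + 5*b + 6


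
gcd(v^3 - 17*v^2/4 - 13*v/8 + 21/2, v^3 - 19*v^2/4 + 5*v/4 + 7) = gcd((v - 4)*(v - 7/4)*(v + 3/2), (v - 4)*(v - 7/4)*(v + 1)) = v^2 - 23*v/4 + 7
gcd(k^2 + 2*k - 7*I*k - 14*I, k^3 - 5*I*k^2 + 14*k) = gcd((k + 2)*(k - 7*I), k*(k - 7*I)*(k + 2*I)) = k - 7*I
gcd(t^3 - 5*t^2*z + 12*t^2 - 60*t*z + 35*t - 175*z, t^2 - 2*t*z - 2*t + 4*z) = 1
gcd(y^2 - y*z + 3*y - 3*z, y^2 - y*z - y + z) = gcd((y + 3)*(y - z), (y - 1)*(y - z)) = y - z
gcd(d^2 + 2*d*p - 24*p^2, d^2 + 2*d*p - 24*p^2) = -d^2 - 2*d*p + 24*p^2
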